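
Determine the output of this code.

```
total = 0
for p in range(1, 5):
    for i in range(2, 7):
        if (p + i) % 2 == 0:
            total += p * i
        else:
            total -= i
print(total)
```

p=1,i=2: odd sum, total = 0-2 = -2
p=1,i=3: even sum, total = (-2)+3 = 1
p=1,i=4: odd sum, total = 1-4 = -3
p=1,i=5: even sum, total = (-3)+5 = 2
p=1,i=6: odd sum, total = 2-6 = -4
p=2,i=2: even sum, total = (-4)+4 = 0
p=2,i=3: odd sum, total = 0-3 = -3
p=2,i=4: even sum, total = (-3)+8 = 5
p=2,i=5: odd sum, total = 5-5 = 0
p=2,i=6: even sum, total = 0+12 = 12
p=3,i=2: odd sum, total = 12-2 = 10
p=3,i=3: even sum, total = 10+9 = 19
p=3,i=4: odd sum, total = 19-4 = 15
p=3,i=5: even sum, total = 15+15 = 30
p=3,i=6: odd sum, total = 30-6 = 24
p=4,i=2: even sum, total = 24+8 = 32
p=4,i=3: odd sum, total = 32-3 = 29
p=4,i=4: even sum, total = 29+16 = 45
p=4,i=5: odd sum, total = 45-5 = 40
p=4,i=6: even sum, total = 40+24 = 64

64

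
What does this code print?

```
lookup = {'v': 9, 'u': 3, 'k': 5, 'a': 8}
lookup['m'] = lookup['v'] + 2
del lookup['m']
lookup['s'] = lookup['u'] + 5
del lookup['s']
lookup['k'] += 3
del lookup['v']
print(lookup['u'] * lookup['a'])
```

24

lookup['m'] = lookup['v']+2 = 11 → {'v': 9, 'u': 3, 'k': 5, 'a': 8, 'm': 11}
del 'm' → {'v': 9, 'u': 3, 'k': 5, 'a': 8}
lookup['s'] = lookup['u']+5 = 8 → {'v': 9, 'u': 3, 'k': 5, 'a': 8, 's': 8}
del 's' → {'v': 9, 'u': 3, 'k': 5, 'a': 8}
lookup['k'] = 5+3 = 8 → {'v': 9, 'u': 3, 'k': 8, 'a': 8}
del 'v' → {'u': 3, 'k': 8, 'a': 8}
lookup['u']*lookup['a'] = 3*8 = 24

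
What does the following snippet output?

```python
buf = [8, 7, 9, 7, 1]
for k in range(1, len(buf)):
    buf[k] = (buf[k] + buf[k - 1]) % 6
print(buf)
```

[8, 3, 0, 1, 2]

k=1: buf[1] = (7+8)%6 = 3 → [8, 3, 9, 7, 1]
k=2: buf[2] = (9+3)%6 = 0 → [8, 3, 0, 7, 1]
k=3: buf[3] = (7+0)%6 = 1 → [8, 3, 0, 1, 1]
k=4: buf[4] = (1+1)%6 = 2 → [8, 3, 0, 1, 2]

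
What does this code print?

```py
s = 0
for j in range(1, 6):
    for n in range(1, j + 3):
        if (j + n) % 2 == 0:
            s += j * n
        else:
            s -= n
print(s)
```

j=1,n=1: even sum, s = 0+1 = 1
j=1,n=2: odd sum, s = 1-2 = -1
j=1,n=3: even sum, s = (-1)+3 = 2
j=2,n=1: odd sum, s = 2-1 = 1
j=2,n=2: even sum, s = 1+4 = 5
j=2,n=3: odd sum, s = 5-3 = 2
j=2,n=4: even sum, s = 2+8 = 10
j=3,n=1: even sum, s = 10+3 = 13
j=3,n=2: odd sum, s = 13-2 = 11
j=3,n=3: even sum, s = 11+9 = 20
j=3,n=4: odd sum, s = 20-4 = 16
j=3,n=5: even sum, s = 16+15 = 31
j=4,n=1: odd sum, s = 31-1 = 30
j=4,n=2: even sum, s = 30+8 = 38
j=4,n=3: odd sum, s = 38-3 = 35
j=4,n=4: even sum, s = 35+16 = 51
j=4,n=5: odd sum, s = 51-5 = 46
j=4,n=6: even sum, s = 46+24 = 70
j=5,n=1: even sum, s = 70+5 = 75
j=5,n=2: odd sum, s = 75-2 = 73
j=5,n=3: even sum, s = 73+15 = 88
j=5,n=4: odd sum, s = 88-4 = 84
j=5,n=5: even sum, s = 84+25 = 109
j=5,n=6: odd sum, s = 109-6 = 103
j=5,n=7: even sum, s = 103+35 = 138

138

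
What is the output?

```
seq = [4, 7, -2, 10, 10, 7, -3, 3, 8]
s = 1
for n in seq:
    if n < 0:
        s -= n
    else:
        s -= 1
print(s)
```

-1

n=4: not <0, s = 1-1 = 0
n=7: not <0, s = 0-1 = -1
n=-2: <0, s = (-1)-(-2) = 1
n=10: not <0, s = 1-1 = 0
n=10: not <0, s = 0-1 = -1
n=7: not <0, s = (-1)-1 = -2
n=-3: <0, s = (-2)-(-3) = 1
n=3: not <0, s = 1-1 = 0
n=8: not <0, s = 0-1 = -1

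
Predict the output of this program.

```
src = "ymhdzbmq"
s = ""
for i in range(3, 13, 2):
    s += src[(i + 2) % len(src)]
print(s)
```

i=3: add src[5]='b' → 'b'
i=5: add src[7]='q' → 'bq'
i=7: add src[1]='m' → 'bqm'
i=9: add src[3]='d' → 'bqmd'
i=11: add src[5]='b' → 'bqmdb'

bqmdb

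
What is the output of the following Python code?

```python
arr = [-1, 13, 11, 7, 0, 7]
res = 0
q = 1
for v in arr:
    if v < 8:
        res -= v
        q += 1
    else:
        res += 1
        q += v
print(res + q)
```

18

v=-1: <8, res = 0-(-1) = 1; q=2
v=13: not <8, res = 1+1 = 2; q=15
v=11: not <8, res = 2+1 = 3; q=26
v=7: <8, res = 3-7 = -4; q=27
v=0: <8, res = (-4)-0 = -4; q=28
v=7: <8, res = (-4)-7 = -11; q=29
res+q = (-11)+29 = 18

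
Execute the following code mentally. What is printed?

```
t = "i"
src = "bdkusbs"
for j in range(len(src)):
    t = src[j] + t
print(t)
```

sbsukdbi

j=0: prepend 'b' → 'bi'
j=1: prepend 'd' → 'dbi'
j=2: prepend 'k' → 'kdbi'
j=3: prepend 'u' → 'ukdbi'
j=4: prepend 's' → 'sukdbi'
j=5: prepend 'b' → 'bsukdbi'
j=6: prepend 's' → 'sbsukdbi'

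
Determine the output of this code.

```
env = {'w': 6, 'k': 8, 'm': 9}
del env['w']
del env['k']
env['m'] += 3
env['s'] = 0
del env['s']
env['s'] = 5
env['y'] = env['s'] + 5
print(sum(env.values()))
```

del 'w' → {'k': 8, 'm': 9}
del 'k' → {'m': 9}
env['m'] = 9+3 = 12 → {'m': 12}
env['s'] = 0 → {'m': 12, 's': 0}
del 's' → {'m': 12}
env['s'] = 5 → {'m': 12, 's': 5}
env['y'] = env['s']+5 = 10 → {'m': 12, 's': 5, 'y': 10}
sum of values = 27

27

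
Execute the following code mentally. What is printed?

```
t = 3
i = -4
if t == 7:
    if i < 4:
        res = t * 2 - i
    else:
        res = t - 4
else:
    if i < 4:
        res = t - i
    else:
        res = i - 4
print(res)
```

t=3, i=-4
t == 7 is False; i < 4 is True
→ res = t - i = 7

7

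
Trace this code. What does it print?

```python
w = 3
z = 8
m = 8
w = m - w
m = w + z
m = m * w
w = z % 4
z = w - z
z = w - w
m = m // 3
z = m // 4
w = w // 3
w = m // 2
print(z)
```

5

w = 8-3 = 5
m = 5+8 = 13
m = 13*5 = 65
w = 8%4 = 0
z = 0-8 = -8
z = 0-0 = 0
m = 65//3 = 21
z = 21//4 = 5
w = 0//3 = 0
w = 21//2 = 10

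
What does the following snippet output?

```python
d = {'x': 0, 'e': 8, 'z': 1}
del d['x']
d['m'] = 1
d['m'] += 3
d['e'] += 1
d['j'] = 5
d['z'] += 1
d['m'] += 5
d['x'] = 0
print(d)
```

{'e': 9, 'z': 2, 'm': 9, 'j': 5, 'x': 0}

del 'x' → {'e': 8, 'z': 1}
d['m'] = 1 → {'e': 8, 'z': 1, 'm': 1}
d['m'] = 1+3 = 4 → {'e': 8, 'z': 1, 'm': 4}
d['e'] = 8+1 = 9 → {'e': 9, 'z': 1, 'm': 4}
d['j'] = 5 → {'e': 9, 'z': 1, 'm': 4, 'j': 5}
d['z'] = 1+1 = 2 → {'e': 9, 'z': 2, 'm': 4, 'j': 5}
d['m'] = 4+5 = 9 → {'e': 9, 'z': 2, 'm': 9, 'j': 5}
d['x'] = 0 → {'e': 9, 'z': 2, 'm': 9, 'j': 5, 'x': 0}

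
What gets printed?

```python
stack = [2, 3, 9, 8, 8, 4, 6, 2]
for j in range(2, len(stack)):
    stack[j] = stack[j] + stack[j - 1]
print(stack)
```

j=2: stack[2] = 9+3 = 12 → [2, 3, 12, 8, 8, 4, 6, 2]
j=3: stack[3] = 8+12 = 20 → [2, 3, 12, 20, 8, 4, 6, 2]
j=4: stack[4] = 8+20 = 28 → [2, 3, 12, 20, 28, 4, 6, 2]
j=5: stack[5] = 4+28 = 32 → [2, 3, 12, 20, 28, 32, 6, 2]
j=6: stack[6] = 6+32 = 38 → [2, 3, 12, 20, 28, 32, 38, 2]
j=7: stack[7] = 2+38 = 40 → [2, 3, 12, 20, 28, 32, 38, 40]

[2, 3, 12, 20, 28, 32, 38, 40]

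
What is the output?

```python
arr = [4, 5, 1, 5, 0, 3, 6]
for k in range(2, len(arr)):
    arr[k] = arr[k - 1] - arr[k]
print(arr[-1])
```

k=2: arr[2] = 5-1 = 4 → [4, 5, 4, 5, 0, 3, 6]
k=3: arr[3] = 4-5 = -1 → [4, 5, 4, -1, 0, 3, 6]
k=4: arr[4] = (-1)-0 = -1 → [4, 5, 4, -1, -1, 3, 6]
k=5: arr[5] = (-1)-3 = -4 → [4, 5, 4, -1, -1, -4, 6]
k=6: arr[6] = (-4)-6 = -10 → [4, 5, 4, -1, -1, -4, -10]

-10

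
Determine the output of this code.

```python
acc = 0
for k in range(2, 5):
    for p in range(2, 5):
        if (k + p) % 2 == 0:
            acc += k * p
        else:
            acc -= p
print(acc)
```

33

k=2,p=2: even sum, acc = 0+4 = 4
k=2,p=3: odd sum, acc = 4-3 = 1
k=2,p=4: even sum, acc = 1+8 = 9
k=3,p=2: odd sum, acc = 9-2 = 7
k=3,p=3: even sum, acc = 7+9 = 16
k=3,p=4: odd sum, acc = 16-4 = 12
k=4,p=2: even sum, acc = 12+8 = 20
k=4,p=3: odd sum, acc = 20-3 = 17
k=4,p=4: even sum, acc = 17+16 = 33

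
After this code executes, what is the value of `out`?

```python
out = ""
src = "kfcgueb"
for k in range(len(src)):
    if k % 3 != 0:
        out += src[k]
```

'fcue'

k=0: skip
k=1: add 'f' → 'f'
k=2: add 'c' → 'fc'
k=3: skip
k=4: add 'u' → 'fcu'
k=5: add 'e' → 'fcue'
k=6: skip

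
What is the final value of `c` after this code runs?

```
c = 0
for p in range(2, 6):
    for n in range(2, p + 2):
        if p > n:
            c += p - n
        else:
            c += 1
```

p=2,n=2: not 2>2, c = 0+1 = 1
p=2,n=3: not 2>3, c = 1+1 = 2
p=3,n=2: 3>2, c = 2+1 = 3
p=3,n=3: not 3>3, c = 3+1 = 4
p=3,n=4: not 3>4, c = 4+1 = 5
p=4,n=2: 4>2, c = 5+2 = 7
p=4,n=3: 4>3, c = 7+1 = 8
p=4,n=4: not 4>4, c = 8+1 = 9
p=4,n=5: not 4>5, c = 9+1 = 10
p=5,n=2: 5>2, c = 10+3 = 13
p=5,n=3: 5>3, c = 13+2 = 15
p=5,n=4: 5>4, c = 15+1 = 16
p=5,n=5: not 5>5, c = 16+1 = 17
p=5,n=6: not 5>6, c = 17+1 = 18

18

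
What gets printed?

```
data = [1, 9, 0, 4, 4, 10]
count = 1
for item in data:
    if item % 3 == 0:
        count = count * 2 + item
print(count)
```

item=1: not %3==0
item=9: %3==0, count = 1*2+9 = 11
item=0: %3==0, count = 11*2+0 = 22
item=4: not %3==0
item=4: not %3==0
item=10: not %3==0

22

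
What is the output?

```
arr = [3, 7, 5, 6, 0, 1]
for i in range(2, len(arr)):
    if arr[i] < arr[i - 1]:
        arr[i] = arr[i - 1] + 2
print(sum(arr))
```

i=2: 5<7, arr[2] = 7+2 = 9 → [3, 7, 9, 6, 0, 1]
i=3: 6<9, arr[3] = 9+2 = 11 → [3, 7, 9, 11, 0, 1]
i=4: 0<11, arr[4] = 11+2 = 13 → [3, 7, 9, 11, 13, 1]
i=5: 1<13, arr[5] = 13+2 = 15 → [3, 7, 9, 11, 13, 15]
sum = 58

58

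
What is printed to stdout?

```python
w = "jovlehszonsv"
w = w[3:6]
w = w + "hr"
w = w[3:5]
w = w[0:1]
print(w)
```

h

slice [3:6] → 'leh'
+ 'hr' → 'lehhr'
slice [3:5] → 'hr'
slice [0:1] → 'h'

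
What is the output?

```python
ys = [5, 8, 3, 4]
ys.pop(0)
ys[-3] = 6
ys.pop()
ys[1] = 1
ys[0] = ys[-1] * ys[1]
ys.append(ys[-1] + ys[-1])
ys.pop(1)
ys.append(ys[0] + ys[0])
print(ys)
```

pop(0) removes 5 → [8, 3, 4]
ys[-3] = 6 → [6, 3, 4]
pop() removes 4 → [6, 3]
ys[1] = 1 → [6, 1]
ys[0] = ys[-1]*ys[1] = 1*1 = 1 → [1, 1]
append ys[-1]+ys[-1] = 1+1 = 2 → [1, 1, 2]
pop(1) removes 1 → [1, 2]
append ys[0]+ys[0] = 1+1 = 2 → [1, 2, 2]

[1, 2, 2]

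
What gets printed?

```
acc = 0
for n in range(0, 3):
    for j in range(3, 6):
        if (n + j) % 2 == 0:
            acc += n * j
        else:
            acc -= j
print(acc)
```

-4

n=0,j=3: odd sum, acc = 0-3 = -3
n=0,j=4: even sum, acc = (-3)+0 = -3
n=0,j=5: odd sum, acc = (-3)-5 = -8
n=1,j=3: even sum, acc = (-8)+3 = -5
n=1,j=4: odd sum, acc = (-5)-4 = -9
n=1,j=5: even sum, acc = (-9)+5 = -4
n=2,j=3: odd sum, acc = (-4)-3 = -7
n=2,j=4: even sum, acc = (-7)+8 = 1
n=2,j=5: odd sum, acc = 1-5 = -4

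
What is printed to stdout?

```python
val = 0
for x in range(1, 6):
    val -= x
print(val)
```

-15

x=1: val = 0-1 = -1
x=2: val = (-1)-2 = -3
x=3: val = (-3)-3 = -6
x=4: val = (-6)-4 = -10
x=5: val = (-10)-5 = -15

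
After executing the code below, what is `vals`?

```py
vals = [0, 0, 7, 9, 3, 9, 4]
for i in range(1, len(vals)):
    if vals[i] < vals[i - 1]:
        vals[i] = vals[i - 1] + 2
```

i=1: 0>=0, unchanged → [0, 0, 7, 9, 3, 9, 4]
i=2: 7>=0, unchanged → [0, 0, 7, 9, 3, 9, 4]
i=3: 9>=7, unchanged → [0, 0, 7, 9, 3, 9, 4]
i=4: 3<9, vals[4] = 9+2 = 11 → [0, 0, 7, 9, 11, 9, 4]
i=5: 9<11, vals[5] = 11+2 = 13 → [0, 0, 7, 9, 11, 13, 4]
i=6: 4<13, vals[6] = 13+2 = 15 → [0, 0, 7, 9, 11, 13, 15]

[0, 0, 7, 9, 11, 13, 15]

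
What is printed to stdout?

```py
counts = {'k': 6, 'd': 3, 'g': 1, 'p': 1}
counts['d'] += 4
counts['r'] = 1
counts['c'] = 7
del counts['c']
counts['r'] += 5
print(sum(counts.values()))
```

21

counts['d'] = 3+4 = 7 → {'k': 6, 'd': 7, 'g': 1, 'p': 1}
counts['r'] = 1 → {'k': 6, 'd': 7, 'g': 1, 'p': 1, 'r': 1}
counts['c'] = 7 → {'k': 6, 'd': 7, 'g': 1, 'p': 1, 'r': 1, 'c': 7}
del 'c' → {'k': 6, 'd': 7, 'g': 1, 'p': 1, 'r': 1}
counts['r'] = 1+5 = 6 → {'k': 6, 'd': 7, 'g': 1, 'p': 1, 'r': 6}
sum of values = 21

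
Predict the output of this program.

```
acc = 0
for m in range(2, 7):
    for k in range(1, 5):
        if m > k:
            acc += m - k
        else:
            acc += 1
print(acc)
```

40

m=2,k=1: 2>1, acc = 0+1 = 1
m=2,k=2: not 2>2, acc = 1+1 = 2
m=2,k=3: not 2>3, acc = 2+1 = 3
m=2,k=4: not 2>4, acc = 3+1 = 4
m=3,k=1: 3>1, acc = 4+2 = 6
m=3,k=2: 3>2, acc = 6+1 = 7
m=3,k=3: not 3>3, acc = 7+1 = 8
m=3,k=4: not 3>4, acc = 8+1 = 9
m=4,k=1: 4>1, acc = 9+3 = 12
m=4,k=2: 4>2, acc = 12+2 = 14
m=4,k=3: 4>3, acc = 14+1 = 15
m=4,k=4: not 4>4, acc = 15+1 = 16
m=5,k=1: 5>1, acc = 16+4 = 20
m=5,k=2: 5>2, acc = 20+3 = 23
m=5,k=3: 5>3, acc = 23+2 = 25
m=5,k=4: 5>4, acc = 25+1 = 26
m=6,k=1: 6>1, acc = 26+5 = 31
m=6,k=2: 6>2, acc = 31+4 = 35
m=6,k=3: 6>3, acc = 35+3 = 38
m=6,k=4: 6>4, acc = 38+2 = 40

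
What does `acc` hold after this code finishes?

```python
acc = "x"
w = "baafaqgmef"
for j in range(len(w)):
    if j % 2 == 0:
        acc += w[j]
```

j=0: add 'b' → 'xb'
j=1: skip
j=2: add 'a' → 'xba'
j=3: skip
j=4: add 'a' → 'xbaa'
j=5: skip
j=6: add 'g' → 'xbaag'
j=7: skip
j=8: add 'e' → 'xbaage'
j=9: skip

'xbaage'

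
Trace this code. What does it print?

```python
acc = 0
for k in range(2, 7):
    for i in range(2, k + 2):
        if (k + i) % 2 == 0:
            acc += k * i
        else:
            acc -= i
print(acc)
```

105

k=2,i=2: even sum, acc = 0+4 = 4
k=2,i=3: odd sum, acc = 4-3 = 1
k=3,i=2: odd sum, acc = 1-2 = -1
k=3,i=3: even sum, acc = (-1)+9 = 8
k=3,i=4: odd sum, acc = 8-4 = 4
k=4,i=2: even sum, acc = 4+8 = 12
k=4,i=3: odd sum, acc = 12-3 = 9
k=4,i=4: even sum, acc = 9+16 = 25
k=4,i=5: odd sum, acc = 25-5 = 20
k=5,i=2: odd sum, acc = 20-2 = 18
k=5,i=3: even sum, acc = 18+15 = 33
k=5,i=4: odd sum, acc = 33-4 = 29
k=5,i=5: even sum, acc = 29+25 = 54
k=5,i=6: odd sum, acc = 54-6 = 48
k=6,i=2: even sum, acc = 48+12 = 60
k=6,i=3: odd sum, acc = 60-3 = 57
k=6,i=4: even sum, acc = 57+24 = 81
k=6,i=5: odd sum, acc = 81-5 = 76
k=6,i=6: even sum, acc = 76+36 = 112
k=6,i=7: odd sum, acc = 112-7 = 105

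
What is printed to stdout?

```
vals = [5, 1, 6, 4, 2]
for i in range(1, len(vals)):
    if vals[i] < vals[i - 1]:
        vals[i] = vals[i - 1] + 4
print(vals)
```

[5, 9, 13, 17, 21]

i=1: 1<5, vals[1] = 5+4 = 9 → [5, 9, 6, 4, 2]
i=2: 6<9, vals[2] = 9+4 = 13 → [5, 9, 13, 4, 2]
i=3: 4<13, vals[3] = 13+4 = 17 → [5, 9, 13, 17, 2]
i=4: 2<17, vals[4] = 17+4 = 21 → [5, 9, 13, 17, 21]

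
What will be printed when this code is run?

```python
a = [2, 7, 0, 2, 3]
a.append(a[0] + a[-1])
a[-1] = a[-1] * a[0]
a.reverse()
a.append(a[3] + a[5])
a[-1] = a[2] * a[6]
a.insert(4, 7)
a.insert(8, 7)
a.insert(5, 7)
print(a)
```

append a[0]+a[-1] = 2+3 = 5 → [2, 7, 0, 2, 3, 5]
a[-1] = a[-1]*a[0] = 5*2 = 10 → [2, 7, 0, 2, 3, 10]
reverse → [10, 3, 2, 0, 7, 2]
append a[3]+a[5] = 0+2 = 2 → [10, 3, 2, 0, 7, 2, 2]
a[-1] = a[2]*a[6] = 2*2 = 4 → [10, 3, 2, 0, 7, 2, 4]
insert 7 at 4 → [10, 3, 2, 0, 7, 7, 2, 4]
insert 7 at 8 → [10, 3, 2, 0, 7, 7, 2, 4, 7]
insert 7 at 5 → [10, 3, 2, 0, 7, 7, 7, 2, 4, 7]

[10, 3, 2, 0, 7, 7, 7, 2, 4, 7]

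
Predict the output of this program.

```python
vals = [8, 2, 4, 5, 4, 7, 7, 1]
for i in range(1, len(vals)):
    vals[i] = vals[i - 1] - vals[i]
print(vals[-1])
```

i=1: vals[1] = 8-2 = 6 → [8, 6, 4, 5, 4, 7, 7, 1]
i=2: vals[2] = 6-4 = 2 → [8, 6, 2, 5, 4, 7, 7, 1]
i=3: vals[3] = 2-5 = -3 → [8, 6, 2, -3, 4, 7, 7, 1]
i=4: vals[4] = (-3)-4 = -7 → [8, 6, 2, -3, -7, 7, 7, 1]
i=5: vals[5] = (-7)-7 = -14 → [8, 6, 2, -3, -7, -14, 7, 1]
i=6: vals[6] = (-14)-7 = -21 → [8, 6, 2, -3, -7, -14, -21, 1]
i=7: vals[7] = (-21)-1 = -22 → [8, 6, 2, -3, -7, -14, -21, -22]

-22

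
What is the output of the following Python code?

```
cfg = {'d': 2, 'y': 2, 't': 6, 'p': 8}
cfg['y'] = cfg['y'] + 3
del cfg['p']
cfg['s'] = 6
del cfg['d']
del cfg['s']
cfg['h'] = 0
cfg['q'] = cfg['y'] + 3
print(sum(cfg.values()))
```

cfg['y'] = cfg['y']+3 = 5 → {'d': 2, 'y': 5, 't': 6, 'p': 8}
del 'p' → {'d': 2, 'y': 5, 't': 6}
cfg['s'] = 6 → {'d': 2, 'y': 5, 't': 6, 's': 6}
del 'd' → {'y': 5, 't': 6, 's': 6}
del 's' → {'y': 5, 't': 6}
cfg['h'] = 0 → {'y': 5, 't': 6, 'h': 0}
cfg['q'] = cfg['y']+3 = 8 → {'y': 5, 't': 6, 'h': 0, 'q': 8}
sum of values = 19

19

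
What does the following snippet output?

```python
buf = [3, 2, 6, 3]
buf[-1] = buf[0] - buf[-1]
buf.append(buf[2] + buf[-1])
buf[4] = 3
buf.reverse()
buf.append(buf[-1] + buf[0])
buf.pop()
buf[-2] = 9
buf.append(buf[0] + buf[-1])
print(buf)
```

[3, 0, 6, 9, 3, 6]

buf[-1] = buf[0]-buf[-1] = 3-3 = 0 → [3, 2, 6, 0]
append buf[2]+buf[-1] = 6+0 = 6 → [3, 2, 6, 0, 6]
buf[4] = 3 → [3, 2, 6, 0, 3]
reverse → [3, 0, 6, 2, 3]
append buf[-1]+buf[0] = 3+3 = 6 → [3, 0, 6, 2, 3, 6]
pop() removes 6 → [3, 0, 6, 2, 3]
buf[-2] = 9 → [3, 0, 6, 9, 3]
append buf[0]+buf[-1] = 3+3 = 6 → [3, 0, 6, 9, 3, 6]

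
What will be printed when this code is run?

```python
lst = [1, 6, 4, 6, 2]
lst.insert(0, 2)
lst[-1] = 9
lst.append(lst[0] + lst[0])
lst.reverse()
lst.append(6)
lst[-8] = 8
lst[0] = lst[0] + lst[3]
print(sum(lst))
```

46

insert 2 at 0 → [2, 1, 6, 4, 6, 2]
lst[-1] = 9 → [2, 1, 6, 4, 6, 9]
append lst[0]+lst[0] = 2+2 = 4 → [2, 1, 6, 4, 6, 9, 4]
reverse → [4, 9, 6, 4, 6, 1, 2]
append 6 → [4, 9, 6, 4, 6, 1, 2, 6]
lst[-8] = 8 → [8, 9, 6, 4, 6, 1, 2, 6]
lst[0] = lst[0]+lst[3] = 8+4 = 12 → [12, 9, 6, 4, 6, 1, 2, 6]
sum = 46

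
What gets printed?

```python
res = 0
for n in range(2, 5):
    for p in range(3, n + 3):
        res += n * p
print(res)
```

122

n=2,p=3: res = 0+6 = 6
n=2,p=4: res = 6+8 = 14
n=3,p=3: res = 14+9 = 23
n=3,p=4: res = 23+12 = 35
n=3,p=5: res = 35+15 = 50
n=4,p=3: res = 50+12 = 62
n=4,p=4: res = 62+16 = 78
n=4,p=5: res = 78+20 = 98
n=4,p=6: res = 98+24 = 122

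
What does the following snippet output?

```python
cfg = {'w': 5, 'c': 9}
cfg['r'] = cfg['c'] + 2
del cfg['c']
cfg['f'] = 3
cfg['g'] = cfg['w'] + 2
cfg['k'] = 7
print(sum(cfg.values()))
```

cfg['r'] = cfg['c']+2 = 11 → {'w': 5, 'c': 9, 'r': 11}
del 'c' → {'w': 5, 'r': 11}
cfg['f'] = 3 → {'w': 5, 'r': 11, 'f': 3}
cfg['g'] = cfg['w']+2 = 7 → {'w': 5, 'r': 11, 'f': 3, 'g': 7}
cfg['k'] = 7 → {'w': 5, 'r': 11, 'f': 3, 'g': 7, 'k': 7}
sum of values = 33

33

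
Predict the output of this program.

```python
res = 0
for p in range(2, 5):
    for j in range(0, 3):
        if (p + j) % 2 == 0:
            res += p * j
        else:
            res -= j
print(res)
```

p=2,j=0: even sum, res = 0+0 = 0
p=2,j=1: odd sum, res = 0-1 = -1
p=2,j=2: even sum, res = (-1)+4 = 3
p=3,j=0: odd sum, res = 3-0 = 3
p=3,j=1: even sum, res = 3+3 = 6
p=3,j=2: odd sum, res = 6-2 = 4
p=4,j=0: even sum, res = 4+0 = 4
p=4,j=1: odd sum, res = 4-1 = 3
p=4,j=2: even sum, res = 3+8 = 11

11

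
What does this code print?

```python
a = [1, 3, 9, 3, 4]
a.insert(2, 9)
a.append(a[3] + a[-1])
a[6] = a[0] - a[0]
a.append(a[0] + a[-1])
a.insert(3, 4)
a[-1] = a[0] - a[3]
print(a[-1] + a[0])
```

-2

insert 9 at 2 → [1, 3, 9, 9, 3, 4]
append a[3]+a[-1] = 9+4 = 13 → [1, 3, 9, 9, 3, 4, 13]
a[6] = a[0]-a[0] = 1-1 = 0 → [1, 3, 9, 9, 3, 4, 0]
append a[0]+a[-1] = 1+0 = 1 → [1, 3, 9, 9, 3, 4, 0, 1]
insert 4 at 3 → [1, 3, 9, 4, 9, 3, 4, 0, 1]
a[-1] = a[0]-a[3] = 1-4 = -3 → [1, 3, 9, 4, 9, 3, 4, 0, -3]
a[-1]+a[0] = (-3)+1 = -2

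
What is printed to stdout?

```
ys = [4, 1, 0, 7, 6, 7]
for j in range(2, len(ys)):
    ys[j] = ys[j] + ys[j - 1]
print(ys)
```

[4, 1, 1, 8, 14, 21]

j=2: ys[2] = 0+1 = 1 → [4, 1, 1, 7, 6, 7]
j=3: ys[3] = 7+1 = 8 → [4, 1, 1, 8, 6, 7]
j=4: ys[4] = 6+8 = 14 → [4, 1, 1, 8, 14, 7]
j=5: ys[5] = 7+14 = 21 → [4, 1, 1, 8, 14, 21]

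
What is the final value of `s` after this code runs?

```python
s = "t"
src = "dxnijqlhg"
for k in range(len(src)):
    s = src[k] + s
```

'ghlqjinxdt'

k=0: prepend 'd' → 'dt'
k=1: prepend 'x' → 'xdt'
k=2: prepend 'n' → 'nxdt'
k=3: prepend 'i' → 'inxdt'
k=4: prepend 'j' → 'jinxdt'
k=5: prepend 'q' → 'qjinxdt'
k=6: prepend 'l' → 'lqjinxdt'
k=7: prepend 'h' → 'hlqjinxdt'
k=8: prepend 'g' → 'ghlqjinxdt'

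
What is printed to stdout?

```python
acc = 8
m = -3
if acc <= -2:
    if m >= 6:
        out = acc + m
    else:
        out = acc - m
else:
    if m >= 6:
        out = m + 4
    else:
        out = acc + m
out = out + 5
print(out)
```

acc=8, m=-3
acc <= -2 is False; m >= 6 is False
→ out = acc + m = 5
out = 5+5 = 10

10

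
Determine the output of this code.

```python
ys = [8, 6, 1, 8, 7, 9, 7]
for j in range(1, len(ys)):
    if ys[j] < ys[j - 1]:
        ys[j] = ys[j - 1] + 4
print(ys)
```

j=1: 6<8, ys[1] = 8+4 = 12 → [8, 12, 1, 8, 7, 9, 7]
j=2: 1<12, ys[2] = 12+4 = 16 → [8, 12, 16, 8, 7, 9, 7]
j=3: 8<16, ys[3] = 16+4 = 20 → [8, 12, 16, 20, 7, 9, 7]
j=4: 7<20, ys[4] = 20+4 = 24 → [8, 12, 16, 20, 24, 9, 7]
j=5: 9<24, ys[5] = 24+4 = 28 → [8, 12, 16, 20, 24, 28, 7]
j=6: 7<28, ys[6] = 28+4 = 32 → [8, 12, 16, 20, 24, 28, 32]

[8, 12, 16, 20, 24, 28, 32]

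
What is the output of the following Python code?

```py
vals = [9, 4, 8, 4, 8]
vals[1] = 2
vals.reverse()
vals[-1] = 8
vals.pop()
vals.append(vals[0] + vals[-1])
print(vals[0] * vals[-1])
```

vals[1] = 2 → [9, 2, 8, 4, 8]
reverse → [8, 4, 8, 2, 9]
vals[-1] = 8 → [8, 4, 8, 2, 8]
pop() removes 8 → [8, 4, 8, 2]
append vals[0]+vals[-1] = 8+2 = 10 → [8, 4, 8, 2, 10]
vals[0]*vals[-1] = 8*10 = 80

80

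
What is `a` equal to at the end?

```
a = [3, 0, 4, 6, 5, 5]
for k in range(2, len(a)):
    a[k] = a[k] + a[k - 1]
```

[3, 0, 4, 10, 15, 20]

k=2: a[2] = 4+0 = 4 → [3, 0, 4, 6, 5, 5]
k=3: a[3] = 6+4 = 10 → [3, 0, 4, 10, 5, 5]
k=4: a[4] = 5+10 = 15 → [3, 0, 4, 10, 15, 5]
k=5: a[5] = 5+15 = 20 → [3, 0, 4, 10, 15, 20]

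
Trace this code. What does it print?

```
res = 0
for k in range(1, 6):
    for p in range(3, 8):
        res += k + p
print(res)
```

200

k=1,p=3: res = 0+4 = 4
k=1,p=4: res = 4+5 = 9
k=1,p=5: res = 9+6 = 15
k=1,p=6: res = 15+7 = 22
k=1,p=7: res = 22+8 = 30
k=2,p=3: res = 30+5 = 35
k=2,p=4: res = 35+6 = 41
k=2,p=5: res = 41+7 = 48
k=2,p=6: res = 48+8 = 56
k=2,p=7: res = 56+9 = 65
k=3,p=3: res = 65+6 = 71
k=3,p=4: res = 71+7 = 78
k=3,p=5: res = 78+8 = 86
k=3,p=6: res = 86+9 = 95
k=3,p=7: res = 95+10 = 105
k=4,p=3: res = 105+7 = 112
k=4,p=4: res = 112+8 = 120
k=4,p=5: res = 120+9 = 129
k=4,p=6: res = 129+10 = 139
k=4,p=7: res = 139+11 = 150
k=5,p=3: res = 150+8 = 158
k=5,p=4: res = 158+9 = 167
k=5,p=5: res = 167+10 = 177
k=5,p=6: res = 177+11 = 188
k=5,p=7: res = 188+12 = 200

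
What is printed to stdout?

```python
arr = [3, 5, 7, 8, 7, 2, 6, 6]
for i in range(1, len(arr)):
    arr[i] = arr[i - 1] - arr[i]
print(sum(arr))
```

i=1: arr[1] = 3-5 = -2 → [3, -2, 7, 8, 7, 2, 6, 6]
i=2: arr[2] = (-2)-7 = -9 → [3, -2, -9, 8, 7, 2, 6, 6]
i=3: arr[3] = (-9)-8 = -17 → [3, -2, -9, -17, 7, 2, 6, 6]
i=4: arr[4] = (-17)-7 = -24 → [3, -2, -9, -17, -24, 2, 6, 6]
i=5: arr[5] = (-24)-2 = -26 → [3, -2, -9, -17, -24, -26, 6, 6]
i=6: arr[6] = (-26)-6 = -32 → [3, -2, -9, -17, -24, -26, -32, 6]
i=7: arr[7] = (-32)-6 = -38 → [3, -2, -9, -17, -24, -26, -32, -38]
sum = -145

-145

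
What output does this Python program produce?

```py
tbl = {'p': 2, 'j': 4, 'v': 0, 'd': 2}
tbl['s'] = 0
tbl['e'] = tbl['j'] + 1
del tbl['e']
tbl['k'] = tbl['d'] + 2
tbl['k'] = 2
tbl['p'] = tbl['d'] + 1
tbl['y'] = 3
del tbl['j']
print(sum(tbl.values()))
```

tbl['s'] = 0 → {'p': 2, 'j': 4, 'v': 0, 'd': 2, 's': 0}
tbl['e'] = tbl['j']+1 = 5 → {'p': 2, 'j': 4, 'v': 0, 'd': 2, 's': 0, 'e': 5}
del 'e' → {'p': 2, 'j': 4, 'v': 0, 'd': 2, 's': 0}
tbl['k'] = tbl['d']+2 = 4 → {'p': 2, 'j': 4, 'v': 0, 'd': 2, 's': 0, 'k': 4}
tbl['k'] = 2 → {'p': 2, 'j': 4, 'v': 0, 'd': 2, 's': 0, 'k': 2}
tbl['p'] = tbl['d']+1 = 3 → {'p': 3, 'j': 4, 'v': 0, 'd': 2, 's': 0, 'k': 2}
tbl['y'] = 3 → {'p': 3, 'j': 4, 'v': 0, 'd': 2, 's': 0, 'k': 2, 'y': 3}
del 'j' → {'p': 3, 'v': 0, 'd': 2, 's': 0, 'k': 2, 'y': 3}
sum of values = 10

10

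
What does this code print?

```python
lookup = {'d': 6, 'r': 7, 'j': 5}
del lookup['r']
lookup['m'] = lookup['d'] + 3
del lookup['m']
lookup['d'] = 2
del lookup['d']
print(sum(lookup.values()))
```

5

del 'r' → {'d': 6, 'j': 5}
lookup['m'] = lookup['d']+3 = 9 → {'d': 6, 'j': 5, 'm': 9}
del 'm' → {'d': 6, 'j': 5}
lookup['d'] = 2 → {'d': 2, 'j': 5}
del 'd' → {'j': 5}
sum of values = 5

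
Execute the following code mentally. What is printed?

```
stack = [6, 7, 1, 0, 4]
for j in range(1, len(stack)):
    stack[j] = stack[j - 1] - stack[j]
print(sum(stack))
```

-5

j=1: stack[1] = 6-7 = -1 → [6, -1, 1, 0, 4]
j=2: stack[2] = (-1)-1 = -2 → [6, -1, -2, 0, 4]
j=3: stack[3] = (-2)-0 = -2 → [6, -1, -2, -2, 4]
j=4: stack[4] = (-2)-4 = -6 → [6, -1, -2, -2, -6]
sum = -5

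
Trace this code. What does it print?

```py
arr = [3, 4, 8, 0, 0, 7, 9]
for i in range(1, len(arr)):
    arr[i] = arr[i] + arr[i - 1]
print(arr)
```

i=1: arr[1] = 4+3 = 7 → [3, 7, 8, 0, 0, 7, 9]
i=2: arr[2] = 8+7 = 15 → [3, 7, 15, 0, 0, 7, 9]
i=3: arr[3] = 0+15 = 15 → [3, 7, 15, 15, 0, 7, 9]
i=4: arr[4] = 0+15 = 15 → [3, 7, 15, 15, 15, 7, 9]
i=5: arr[5] = 7+15 = 22 → [3, 7, 15, 15, 15, 22, 9]
i=6: arr[6] = 9+22 = 31 → [3, 7, 15, 15, 15, 22, 31]

[3, 7, 15, 15, 15, 22, 31]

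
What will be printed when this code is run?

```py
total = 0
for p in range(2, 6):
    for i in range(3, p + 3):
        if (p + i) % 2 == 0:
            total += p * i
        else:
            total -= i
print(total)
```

p=2,i=3: odd sum, total = 0-3 = -3
p=2,i=4: even sum, total = (-3)+8 = 5
p=3,i=3: even sum, total = 5+9 = 14
p=3,i=4: odd sum, total = 14-4 = 10
p=3,i=5: even sum, total = 10+15 = 25
p=4,i=3: odd sum, total = 25-3 = 22
p=4,i=4: even sum, total = 22+16 = 38
p=4,i=5: odd sum, total = 38-5 = 33
p=4,i=6: even sum, total = 33+24 = 57
p=5,i=3: even sum, total = 57+15 = 72
p=5,i=4: odd sum, total = 72-4 = 68
p=5,i=5: even sum, total = 68+25 = 93
p=5,i=6: odd sum, total = 93-6 = 87
p=5,i=7: even sum, total = 87+35 = 122

122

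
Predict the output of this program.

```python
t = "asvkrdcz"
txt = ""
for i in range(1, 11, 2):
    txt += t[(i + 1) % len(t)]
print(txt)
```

vrcav

i=1: add t[2]='v' → 'v'
i=3: add t[4]='r' → 'vr'
i=5: add t[6]='c' → 'vrc'
i=7: add t[0]='a' → 'vrca'
i=9: add t[2]='v' → 'vrcav'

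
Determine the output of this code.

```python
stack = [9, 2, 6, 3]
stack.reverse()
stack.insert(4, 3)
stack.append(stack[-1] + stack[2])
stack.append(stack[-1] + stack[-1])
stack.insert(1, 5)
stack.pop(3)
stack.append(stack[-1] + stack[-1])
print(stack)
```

reverse → [3, 6, 2, 9]
insert 3 at 4 → [3, 6, 2, 9, 3]
append stack[-1]+stack[2] = 3+2 = 5 → [3, 6, 2, 9, 3, 5]
append stack[-1]+stack[-1] = 5+5 = 10 → [3, 6, 2, 9, 3, 5, 10]
insert 5 at 1 → [3, 5, 6, 2, 9, 3, 5, 10]
pop(3) removes 2 → [3, 5, 6, 9, 3, 5, 10]
append stack[-1]+stack[-1] = 10+10 = 20 → [3, 5, 6, 9, 3, 5, 10, 20]

[3, 5, 6, 9, 3, 5, 10, 20]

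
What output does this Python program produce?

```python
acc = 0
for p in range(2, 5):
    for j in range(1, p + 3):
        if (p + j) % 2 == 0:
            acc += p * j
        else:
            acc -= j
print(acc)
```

68

p=2,j=1: odd sum, acc = 0-1 = -1
p=2,j=2: even sum, acc = (-1)+4 = 3
p=2,j=3: odd sum, acc = 3-3 = 0
p=2,j=4: even sum, acc = 0+8 = 8
p=3,j=1: even sum, acc = 8+3 = 11
p=3,j=2: odd sum, acc = 11-2 = 9
p=3,j=3: even sum, acc = 9+9 = 18
p=3,j=4: odd sum, acc = 18-4 = 14
p=3,j=5: even sum, acc = 14+15 = 29
p=4,j=1: odd sum, acc = 29-1 = 28
p=4,j=2: even sum, acc = 28+8 = 36
p=4,j=3: odd sum, acc = 36-3 = 33
p=4,j=4: even sum, acc = 33+16 = 49
p=4,j=5: odd sum, acc = 49-5 = 44
p=4,j=6: even sum, acc = 44+24 = 68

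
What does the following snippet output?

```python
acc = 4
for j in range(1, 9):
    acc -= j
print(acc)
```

-32

j=1: acc = 4-1 = 3
j=2: acc = 3-2 = 1
j=3: acc = 1-3 = -2
j=4: acc = (-2)-4 = -6
j=5: acc = (-6)-5 = -11
j=6: acc = (-11)-6 = -17
j=7: acc = (-17)-7 = -24
j=8: acc = (-24)-8 = -32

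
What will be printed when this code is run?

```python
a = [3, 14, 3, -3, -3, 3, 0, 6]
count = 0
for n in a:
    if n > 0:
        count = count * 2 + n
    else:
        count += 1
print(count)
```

194

n=3: >0, count = 0*2+3 = 3
n=14: >0, count = 3*2+14 = 20
n=3: >0, count = 20*2+3 = 43
n=-3: not >0, count = 43+1 = 44
n=-3: not >0, count = 44+1 = 45
n=3: >0, count = 45*2+3 = 93
n=0: not >0, count = 93+1 = 94
n=6: >0, count = 94*2+6 = 194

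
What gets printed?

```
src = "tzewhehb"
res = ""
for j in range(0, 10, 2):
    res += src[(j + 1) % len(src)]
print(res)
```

j=0: add src[1]='z' → 'z'
j=2: add src[3]='w' → 'zw'
j=4: add src[5]='e' → 'zwe'
j=6: add src[7]='b' → 'zweb'
j=8: add src[1]='z' → 'zwebz'

zwebz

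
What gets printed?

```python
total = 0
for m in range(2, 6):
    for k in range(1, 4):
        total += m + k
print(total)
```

m=2,k=1: total = 0+3 = 3
m=2,k=2: total = 3+4 = 7
m=2,k=3: total = 7+5 = 12
m=3,k=1: total = 12+4 = 16
m=3,k=2: total = 16+5 = 21
m=3,k=3: total = 21+6 = 27
m=4,k=1: total = 27+5 = 32
m=4,k=2: total = 32+6 = 38
m=4,k=3: total = 38+7 = 45
m=5,k=1: total = 45+6 = 51
m=5,k=2: total = 51+7 = 58
m=5,k=3: total = 58+8 = 66

66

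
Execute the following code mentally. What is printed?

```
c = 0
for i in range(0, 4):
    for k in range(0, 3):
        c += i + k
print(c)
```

30

i=0,k=0: c = 0+0 = 0
i=0,k=1: c = 0+1 = 1
i=0,k=2: c = 1+2 = 3
i=1,k=0: c = 3+1 = 4
i=1,k=1: c = 4+2 = 6
i=1,k=2: c = 6+3 = 9
i=2,k=0: c = 9+2 = 11
i=2,k=1: c = 11+3 = 14
i=2,k=2: c = 14+4 = 18
i=3,k=0: c = 18+3 = 21
i=3,k=1: c = 21+4 = 25
i=3,k=2: c = 25+5 = 30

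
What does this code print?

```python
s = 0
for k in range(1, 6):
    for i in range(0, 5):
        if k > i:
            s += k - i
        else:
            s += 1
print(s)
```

45

k=1,i=0: 1>0, s = 0+1 = 1
k=1,i=1: not 1>1, s = 1+1 = 2
k=1,i=2: not 1>2, s = 2+1 = 3
k=1,i=3: not 1>3, s = 3+1 = 4
k=1,i=4: not 1>4, s = 4+1 = 5
k=2,i=0: 2>0, s = 5+2 = 7
k=2,i=1: 2>1, s = 7+1 = 8
k=2,i=2: not 2>2, s = 8+1 = 9
k=2,i=3: not 2>3, s = 9+1 = 10
k=2,i=4: not 2>4, s = 10+1 = 11
k=3,i=0: 3>0, s = 11+3 = 14
k=3,i=1: 3>1, s = 14+2 = 16
k=3,i=2: 3>2, s = 16+1 = 17
k=3,i=3: not 3>3, s = 17+1 = 18
k=3,i=4: not 3>4, s = 18+1 = 19
k=4,i=0: 4>0, s = 19+4 = 23
k=4,i=1: 4>1, s = 23+3 = 26
k=4,i=2: 4>2, s = 26+2 = 28
k=4,i=3: 4>3, s = 28+1 = 29
k=4,i=4: not 4>4, s = 29+1 = 30
k=5,i=0: 5>0, s = 30+5 = 35
k=5,i=1: 5>1, s = 35+4 = 39
k=5,i=2: 5>2, s = 39+3 = 42
k=5,i=3: 5>3, s = 42+2 = 44
k=5,i=4: 5>4, s = 44+1 = 45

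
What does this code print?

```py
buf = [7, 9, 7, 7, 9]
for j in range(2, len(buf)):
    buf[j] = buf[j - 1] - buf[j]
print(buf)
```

j=2: buf[2] = 9-7 = 2 → [7, 9, 2, 7, 9]
j=3: buf[3] = 2-7 = -5 → [7, 9, 2, -5, 9]
j=4: buf[4] = (-5)-9 = -14 → [7, 9, 2, -5, -14]

[7, 9, 2, -5, -14]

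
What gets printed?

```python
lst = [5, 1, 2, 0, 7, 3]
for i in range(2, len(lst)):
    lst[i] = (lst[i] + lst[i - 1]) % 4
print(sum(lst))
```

15

i=2: lst[2] = (2+1)%4 = 3 → [5, 1, 3, 0, 7, 3]
i=3: lst[3] = (0+3)%4 = 3 → [5, 1, 3, 3, 7, 3]
i=4: lst[4] = (7+3)%4 = 2 → [5, 1, 3, 3, 2, 3]
i=5: lst[5] = (3+2)%4 = 1 → [5, 1, 3, 3, 2, 1]
sum = 15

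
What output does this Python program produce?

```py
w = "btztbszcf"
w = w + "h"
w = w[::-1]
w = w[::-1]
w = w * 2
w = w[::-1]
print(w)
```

hfczsbtztbhfczsbtztb

+ 'h' → 'btztbszcfh'
reverse → 'hfczsbtztb'
reverse → 'btztbszcfh'
repeat ×2 → 'btztbszcfhbtztbszcfh'
reverse → 'hfczsbtztbhfczsbtztb'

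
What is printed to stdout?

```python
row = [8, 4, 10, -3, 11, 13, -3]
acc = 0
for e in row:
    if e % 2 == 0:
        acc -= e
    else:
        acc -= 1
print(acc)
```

-26

e=8: even, acc = 0-8 = -8
e=4: even, acc = (-8)-4 = -12
e=10: even, acc = (-12)-10 = -22
e=-3: not even, acc = (-22)-1 = -23
e=11: not even, acc = (-23)-1 = -24
e=13: not even, acc = (-24)-1 = -25
e=-3: not even, acc = (-25)-1 = -26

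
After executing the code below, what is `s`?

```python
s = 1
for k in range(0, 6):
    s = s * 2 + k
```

121

k=0: s = 1*2+0 = 2
k=1: s = 2*2+1 = 5
k=2: s = 5*2+2 = 12
k=3: s = 12*2+3 = 27
k=4: s = 27*2+4 = 58
k=5: s = 58*2+5 = 121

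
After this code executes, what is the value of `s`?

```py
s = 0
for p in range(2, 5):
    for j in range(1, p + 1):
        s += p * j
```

64

p=2,j=1: s = 0+2 = 2
p=2,j=2: s = 2+4 = 6
p=3,j=1: s = 6+3 = 9
p=3,j=2: s = 9+6 = 15
p=3,j=3: s = 15+9 = 24
p=4,j=1: s = 24+4 = 28
p=4,j=2: s = 28+8 = 36
p=4,j=3: s = 36+12 = 48
p=4,j=4: s = 48+16 = 64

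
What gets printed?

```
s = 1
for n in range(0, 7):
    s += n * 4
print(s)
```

n=0: s = 1+0*4 = 1
n=1: s = 1+1*4 = 5
n=2: s = 5+2*4 = 13
n=3: s = 13+3*4 = 25
n=4: s = 25+4*4 = 41
n=5: s = 41+5*4 = 61
n=6: s = 61+6*4 = 85

85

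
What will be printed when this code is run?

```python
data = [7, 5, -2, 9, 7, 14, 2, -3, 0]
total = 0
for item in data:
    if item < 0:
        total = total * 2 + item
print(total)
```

item=7: not <0
item=5: not <0
item=-2: <0, total = 0*2+(-2) = -2
item=9: not <0
item=7: not <0
item=14: not <0
item=2: not <0
item=-3: <0, total = (-2)*2+(-3) = -7
item=0: not <0

-7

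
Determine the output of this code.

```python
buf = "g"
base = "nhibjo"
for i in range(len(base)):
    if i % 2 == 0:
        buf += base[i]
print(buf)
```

gnij

i=0: add 'n' → 'gn'
i=1: skip
i=2: add 'i' → 'gni'
i=3: skip
i=4: add 'j' → 'gnij'
i=5: skip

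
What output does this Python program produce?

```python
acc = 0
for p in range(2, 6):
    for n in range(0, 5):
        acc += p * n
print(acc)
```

p=2,n=0: acc = 0+0 = 0
p=2,n=1: acc = 0+2 = 2
p=2,n=2: acc = 2+4 = 6
p=2,n=3: acc = 6+6 = 12
p=2,n=4: acc = 12+8 = 20
p=3,n=0: acc = 20+0 = 20
p=3,n=1: acc = 20+3 = 23
p=3,n=2: acc = 23+6 = 29
p=3,n=3: acc = 29+9 = 38
p=3,n=4: acc = 38+12 = 50
p=4,n=0: acc = 50+0 = 50
p=4,n=1: acc = 50+4 = 54
p=4,n=2: acc = 54+8 = 62
p=4,n=3: acc = 62+12 = 74
p=4,n=4: acc = 74+16 = 90
p=5,n=0: acc = 90+0 = 90
p=5,n=1: acc = 90+5 = 95
p=5,n=2: acc = 95+10 = 105
p=5,n=3: acc = 105+15 = 120
p=5,n=4: acc = 120+20 = 140

140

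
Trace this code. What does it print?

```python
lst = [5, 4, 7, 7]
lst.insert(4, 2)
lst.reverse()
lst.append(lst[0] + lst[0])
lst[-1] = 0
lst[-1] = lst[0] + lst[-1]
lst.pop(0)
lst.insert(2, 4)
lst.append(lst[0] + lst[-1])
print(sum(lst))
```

38

insert 2 at 4 → [5, 4, 7, 7, 2]
reverse → [2, 7, 7, 4, 5]
append lst[0]+lst[0] = 2+2 = 4 → [2, 7, 7, 4, 5, 4]
lst[-1] = 0 → [2, 7, 7, 4, 5, 0]
lst[-1] = lst[0]+lst[-1] = 2+0 = 2 → [2, 7, 7, 4, 5, 2]
pop(0) removes 2 → [7, 7, 4, 5, 2]
insert 4 at 2 → [7, 7, 4, 4, 5, 2]
append lst[0]+lst[-1] = 7+2 = 9 → [7, 7, 4, 4, 5, 2, 9]
sum = 38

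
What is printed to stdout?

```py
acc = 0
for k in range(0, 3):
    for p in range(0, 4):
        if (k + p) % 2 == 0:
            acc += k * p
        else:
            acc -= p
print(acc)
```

-2

k=0,p=0: even sum, acc = 0+0 = 0
k=0,p=1: odd sum, acc = 0-1 = -1
k=0,p=2: even sum, acc = (-1)+0 = -1
k=0,p=3: odd sum, acc = (-1)-3 = -4
k=1,p=0: odd sum, acc = (-4)-0 = -4
k=1,p=1: even sum, acc = (-4)+1 = -3
k=1,p=2: odd sum, acc = (-3)-2 = -5
k=1,p=3: even sum, acc = (-5)+3 = -2
k=2,p=0: even sum, acc = (-2)+0 = -2
k=2,p=1: odd sum, acc = (-2)-1 = -3
k=2,p=2: even sum, acc = (-3)+4 = 1
k=2,p=3: odd sum, acc = 1-3 = -2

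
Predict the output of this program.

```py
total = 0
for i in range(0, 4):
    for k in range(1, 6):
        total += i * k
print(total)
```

90

i=0,k=1: total = 0+0 = 0
i=0,k=2: total = 0+0 = 0
i=0,k=3: total = 0+0 = 0
i=0,k=4: total = 0+0 = 0
i=0,k=5: total = 0+0 = 0
i=1,k=1: total = 0+1 = 1
i=1,k=2: total = 1+2 = 3
i=1,k=3: total = 3+3 = 6
i=1,k=4: total = 6+4 = 10
i=1,k=5: total = 10+5 = 15
i=2,k=1: total = 15+2 = 17
i=2,k=2: total = 17+4 = 21
i=2,k=3: total = 21+6 = 27
i=2,k=4: total = 27+8 = 35
i=2,k=5: total = 35+10 = 45
i=3,k=1: total = 45+3 = 48
i=3,k=2: total = 48+6 = 54
i=3,k=3: total = 54+9 = 63
i=3,k=4: total = 63+12 = 75
i=3,k=5: total = 75+15 = 90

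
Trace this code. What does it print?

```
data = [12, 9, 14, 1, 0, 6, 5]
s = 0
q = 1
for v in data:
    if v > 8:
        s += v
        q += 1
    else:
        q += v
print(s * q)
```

v=12: >8, s = 0+12 = 12; q=2
v=9: >8, s = 12+9 = 21; q=3
v=14: >8, s = 21+14 = 35; q=4
v=1: not >8; q=5
v=0: not >8; q=5
v=6: not >8; q=11
v=5: not >8; q=16
s*q = 35*16 = 560

560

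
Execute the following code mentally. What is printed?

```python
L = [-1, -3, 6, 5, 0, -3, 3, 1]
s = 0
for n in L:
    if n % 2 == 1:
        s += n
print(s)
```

n=-1: odd, s = 0+(-1) = -1
n=-3: odd, s = (-1)+(-3) = -4
n=6: not odd
n=5: odd, s = (-4)+5 = 1
n=0: not odd
n=-3: odd, s = 1+(-3) = -2
n=3: odd, s = (-2)+3 = 1
n=1: odd, s = 1+1 = 2

2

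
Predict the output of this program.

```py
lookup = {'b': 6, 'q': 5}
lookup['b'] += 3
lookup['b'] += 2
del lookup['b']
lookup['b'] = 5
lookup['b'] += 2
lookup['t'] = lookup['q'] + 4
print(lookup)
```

{'q': 5, 'b': 7, 't': 9}

lookup['b'] = 6+3 = 9 → {'b': 9, 'q': 5}
lookup['b'] = 9+2 = 11 → {'b': 11, 'q': 5}
del 'b' → {'q': 5}
lookup['b'] = 5 → {'q': 5, 'b': 5}
lookup['b'] = 5+2 = 7 → {'q': 5, 'b': 7}
lookup['t'] = lookup['q']+4 = 9 → {'q': 5, 'b': 7, 't': 9}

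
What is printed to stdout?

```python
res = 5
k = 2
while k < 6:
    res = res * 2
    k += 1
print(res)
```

80

k=2: res = 5*2 = 10
k=3: res = 10*2 = 20
k=4: res = 20*2 = 40
k=5: res = 40*2 = 80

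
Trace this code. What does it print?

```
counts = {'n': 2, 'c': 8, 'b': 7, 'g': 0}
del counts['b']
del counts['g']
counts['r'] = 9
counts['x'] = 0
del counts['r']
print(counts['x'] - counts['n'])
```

-2

del 'b' → {'n': 2, 'c': 8, 'g': 0}
del 'g' → {'n': 2, 'c': 8}
counts['r'] = 9 → {'n': 2, 'c': 8, 'r': 9}
counts['x'] = 0 → {'n': 2, 'c': 8, 'r': 9, 'x': 0}
del 'r' → {'n': 2, 'c': 8, 'x': 0}
counts['x']-counts['n'] = 0-2 = -2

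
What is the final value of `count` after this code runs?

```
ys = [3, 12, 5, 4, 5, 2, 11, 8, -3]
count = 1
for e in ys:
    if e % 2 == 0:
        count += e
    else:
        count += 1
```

e=3: not even, count = 1+1 = 2
e=12: even, count = 2+12 = 14
e=5: not even, count = 14+1 = 15
e=4: even, count = 15+4 = 19
e=5: not even, count = 19+1 = 20
e=2: even, count = 20+2 = 22
e=11: not even, count = 22+1 = 23
e=8: even, count = 23+8 = 31
e=-3: not even, count = 31+1 = 32

32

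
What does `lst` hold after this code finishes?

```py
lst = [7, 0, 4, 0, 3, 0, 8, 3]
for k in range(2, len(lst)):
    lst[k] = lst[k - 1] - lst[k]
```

k=2: lst[2] = 0-4 = -4 → [7, 0, -4, 0, 3, 0, 8, 3]
k=3: lst[3] = (-4)-0 = -4 → [7, 0, -4, -4, 3, 0, 8, 3]
k=4: lst[4] = (-4)-3 = -7 → [7, 0, -4, -4, -7, 0, 8, 3]
k=5: lst[5] = (-7)-0 = -7 → [7, 0, -4, -4, -7, -7, 8, 3]
k=6: lst[6] = (-7)-8 = -15 → [7, 0, -4, -4, -7, -7, -15, 3]
k=7: lst[7] = (-15)-3 = -18 → [7, 0, -4, -4, -7, -7, -15, -18]

[7, 0, -4, -4, -7, -7, -15, -18]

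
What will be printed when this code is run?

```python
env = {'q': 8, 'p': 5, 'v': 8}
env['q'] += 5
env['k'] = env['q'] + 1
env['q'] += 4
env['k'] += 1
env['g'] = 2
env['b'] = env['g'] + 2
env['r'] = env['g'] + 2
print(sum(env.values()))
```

env['q'] = 8+5 = 13 → {'q': 13, 'p': 5, 'v': 8}
env['k'] = env['q']+1 = 14 → {'q': 13, 'p': 5, 'v': 8, 'k': 14}
env['q'] = 13+4 = 17 → {'q': 17, 'p': 5, 'v': 8, 'k': 14}
env['k'] = 14+1 = 15 → {'q': 17, 'p': 5, 'v': 8, 'k': 15}
env['g'] = 2 → {'q': 17, 'p': 5, 'v': 8, 'k': 15, 'g': 2}
env['b'] = env['g']+2 = 4 → {'q': 17, 'p': 5, 'v': 8, 'k': 15, 'g': 2, 'b': 4}
env['r'] = env['g']+2 = 4 → {'q': 17, 'p': 5, 'v': 8, 'k': 15, 'g': 2, 'b': 4, 'r': 4}
sum of values = 55

55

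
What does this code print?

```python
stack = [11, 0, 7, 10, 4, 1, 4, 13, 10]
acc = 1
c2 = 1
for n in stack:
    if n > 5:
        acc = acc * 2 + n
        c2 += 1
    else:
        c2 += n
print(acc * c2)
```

n=11: >5, acc = 1*2+11 = 13; c2=2
n=0: not >5; c2=2
n=7: >5, acc = 13*2+7 = 33; c2=3
n=10: >5, acc = 33*2+10 = 76; c2=4
n=4: not >5; c2=8
n=1: not >5; c2=9
n=4: not >5; c2=13
n=13: >5, acc = 76*2+13 = 165; c2=14
n=10: >5, acc = 165*2+10 = 340; c2=15
acc*c2 = 340*15 = 5100

5100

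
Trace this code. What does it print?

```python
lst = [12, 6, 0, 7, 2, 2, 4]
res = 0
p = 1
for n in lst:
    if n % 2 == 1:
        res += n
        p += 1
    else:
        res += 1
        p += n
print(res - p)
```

n=12: not odd, res = 0+1 = 1; p=13
n=6: not odd, res = 1+1 = 2; p=19
n=0: not odd, res = 2+1 = 3; p=19
n=7: odd, res = 3+7 = 10; p=20
n=2: not odd, res = 10+1 = 11; p=22
n=2: not odd, res = 11+1 = 12; p=24
n=4: not odd, res = 12+1 = 13; p=28
res-p = 13-28 = -15

-15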